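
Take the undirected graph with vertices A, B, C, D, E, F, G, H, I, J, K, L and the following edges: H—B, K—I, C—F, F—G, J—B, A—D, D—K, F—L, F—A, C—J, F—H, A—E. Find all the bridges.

The edges on the cycle C-J-B-H-F-C are not bridges since each lies on that cycle.
But removing I—K disconnects I from K; removing A—F disconnects A from F; removing L—F disconnects L from F; removing D—A disconnects D from A — these are bridges.
In total 7 edges are bridges.

A-D, A-E, A-F, D-K, F-G, F-L, I-K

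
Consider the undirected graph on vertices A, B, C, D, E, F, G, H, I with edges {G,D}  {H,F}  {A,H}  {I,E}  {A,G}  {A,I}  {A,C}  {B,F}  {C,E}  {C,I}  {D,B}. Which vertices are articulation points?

A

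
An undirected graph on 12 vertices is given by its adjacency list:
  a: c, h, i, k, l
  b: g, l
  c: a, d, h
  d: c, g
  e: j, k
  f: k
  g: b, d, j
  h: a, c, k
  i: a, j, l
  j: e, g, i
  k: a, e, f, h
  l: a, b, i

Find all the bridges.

f-k

The edges on the cycle j-e-k-h-c-d-g-j are not bridges since each lies on that cycle.
But removing k-f disconnects k from f — this is a bridge.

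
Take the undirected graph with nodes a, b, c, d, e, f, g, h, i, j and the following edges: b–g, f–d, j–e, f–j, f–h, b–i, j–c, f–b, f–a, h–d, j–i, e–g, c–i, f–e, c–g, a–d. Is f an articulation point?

Yes

Deleting f raises the number of components from 1 to 2, so f is a cut vertex.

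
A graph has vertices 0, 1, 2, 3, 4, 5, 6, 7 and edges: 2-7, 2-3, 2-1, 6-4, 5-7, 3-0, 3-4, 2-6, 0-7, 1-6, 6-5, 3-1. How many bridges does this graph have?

The edges on the cycle 2-3-0-7-2 are not bridges since each lies on that cycle.
Every edge lies on some cycle, so there are no bridges.

0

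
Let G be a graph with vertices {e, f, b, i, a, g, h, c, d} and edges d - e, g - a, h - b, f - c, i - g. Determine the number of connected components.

4

Starting from b we can reach b, h. That is one component of size 2.
Starting from c we can reach c, f. That is one component of size 2.
Starting from d we can reach d, e. That is one component of size 2.
Starting from a we can reach a, g, i. That is one component of size 3.
Total: 4 components.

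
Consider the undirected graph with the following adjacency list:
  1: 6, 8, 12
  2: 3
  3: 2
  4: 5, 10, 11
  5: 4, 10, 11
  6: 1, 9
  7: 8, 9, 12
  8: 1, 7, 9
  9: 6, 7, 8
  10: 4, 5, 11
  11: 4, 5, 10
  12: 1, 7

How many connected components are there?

3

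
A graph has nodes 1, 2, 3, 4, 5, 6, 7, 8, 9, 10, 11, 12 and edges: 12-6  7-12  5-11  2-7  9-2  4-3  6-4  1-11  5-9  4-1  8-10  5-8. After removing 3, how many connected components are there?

With 3 gone, the remaining components are: {1, 2, 4, 5, 6, 7, 8, 9, 10, 11, 12}.
That is 1 component.

1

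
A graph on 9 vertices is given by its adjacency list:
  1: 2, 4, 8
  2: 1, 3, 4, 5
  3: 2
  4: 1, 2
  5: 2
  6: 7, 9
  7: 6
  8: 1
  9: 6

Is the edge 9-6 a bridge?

Yes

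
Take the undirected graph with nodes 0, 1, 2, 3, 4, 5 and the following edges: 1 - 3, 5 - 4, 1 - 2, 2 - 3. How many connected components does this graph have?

3

0 is isolated — a component by itself.
Starting from 4 we can reach 4, 5. That is one component of size 2.
Starting from 1 we can reach 1, 2, 3. That is one component of size 3.
Total: 3 components.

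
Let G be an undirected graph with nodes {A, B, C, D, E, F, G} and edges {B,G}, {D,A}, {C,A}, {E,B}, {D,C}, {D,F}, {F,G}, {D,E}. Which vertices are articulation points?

Removing D increases the component count from 1 to 2, so D is a cut vertex.
By contrast removing A leaves 1 component; it is not a cut vertex. No other vertex is a cut vertex either.

D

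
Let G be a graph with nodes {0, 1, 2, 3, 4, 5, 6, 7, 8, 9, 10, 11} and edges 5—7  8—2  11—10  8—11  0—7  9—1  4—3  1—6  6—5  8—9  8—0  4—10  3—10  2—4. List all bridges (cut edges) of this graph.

The edges on the cycle 4-3-10-4 are not bridges since each lies on that cycle.
Every edge lies on some cycle, so there are no bridges.

none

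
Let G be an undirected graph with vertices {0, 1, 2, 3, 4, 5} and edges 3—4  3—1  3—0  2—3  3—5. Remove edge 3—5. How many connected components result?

Before removal there is 1 component.
3—5 is a bridge — removing it separates 3's side from 5's side.
After removal: 2 components.

2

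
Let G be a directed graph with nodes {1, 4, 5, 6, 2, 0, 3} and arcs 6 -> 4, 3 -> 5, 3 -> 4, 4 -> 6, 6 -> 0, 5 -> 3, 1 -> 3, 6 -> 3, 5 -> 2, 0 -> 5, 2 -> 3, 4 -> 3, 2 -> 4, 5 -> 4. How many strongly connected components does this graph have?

{0, 2, 3, 4, 5, 6} are all mutually reachable — one SCC of size 6.
{1} is an SCC by itself.
That gives 2 strongly connected components.

2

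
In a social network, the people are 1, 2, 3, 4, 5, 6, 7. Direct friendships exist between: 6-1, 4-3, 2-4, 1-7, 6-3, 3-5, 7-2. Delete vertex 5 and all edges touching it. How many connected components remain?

1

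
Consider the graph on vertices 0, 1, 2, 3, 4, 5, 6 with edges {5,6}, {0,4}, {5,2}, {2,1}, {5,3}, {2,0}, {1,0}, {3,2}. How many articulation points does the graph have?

Removing 0 increases the component count from 1 to 2, so 0 is a cut vertex.
Removing 2 increases the component count from 1 to 2, so 2 is a cut vertex.
Removing 5 increases the component count from 1 to 2, so 5 is a cut vertex.
By contrast removing 4 leaves 1 component; it is not a cut vertex. No other vertex is a cut vertex either.

3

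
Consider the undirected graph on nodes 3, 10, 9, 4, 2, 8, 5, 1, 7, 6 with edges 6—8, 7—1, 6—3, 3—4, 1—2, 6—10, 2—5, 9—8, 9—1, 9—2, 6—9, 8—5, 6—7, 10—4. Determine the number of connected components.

Starting from 1 we can reach 1, 2, 3, 4, 5, 6, 7, 8, 9, 10. That is one component of size 10.
Total: 1 component.

1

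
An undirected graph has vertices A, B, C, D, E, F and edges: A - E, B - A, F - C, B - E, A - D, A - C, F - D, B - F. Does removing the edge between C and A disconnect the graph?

After removing C - A, the path C-F-B-A still connects them, so the edge is not a bridge.

No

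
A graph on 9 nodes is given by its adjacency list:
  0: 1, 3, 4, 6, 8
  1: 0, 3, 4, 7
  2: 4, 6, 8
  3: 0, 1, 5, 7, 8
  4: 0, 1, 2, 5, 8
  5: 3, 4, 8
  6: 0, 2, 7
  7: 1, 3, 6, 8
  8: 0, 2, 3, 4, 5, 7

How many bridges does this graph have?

0

The edges on the cycle 8-3-7-8 are not bridges since each lies on that cycle.
Every edge lies on some cycle, so there are no bridges.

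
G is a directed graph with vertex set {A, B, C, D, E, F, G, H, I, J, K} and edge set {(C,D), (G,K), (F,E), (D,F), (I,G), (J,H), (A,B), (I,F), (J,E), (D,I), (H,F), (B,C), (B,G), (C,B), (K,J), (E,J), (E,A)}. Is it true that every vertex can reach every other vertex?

From I we can reach every vertex (A, B, C, D, E, F, G, H, I, J, K), and every vertex can reach I (A, B, C, D, E, F, G, H, I, J, K). So the whole graph is one strongly connected component.

Yes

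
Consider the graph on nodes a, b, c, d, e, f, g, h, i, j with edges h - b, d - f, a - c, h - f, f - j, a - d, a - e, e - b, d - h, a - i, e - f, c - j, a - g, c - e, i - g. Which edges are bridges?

none

The edges on the cycle a-i-g-a are not bridges since each lies on that cycle.
Every edge lies on some cycle, so there are no bridges.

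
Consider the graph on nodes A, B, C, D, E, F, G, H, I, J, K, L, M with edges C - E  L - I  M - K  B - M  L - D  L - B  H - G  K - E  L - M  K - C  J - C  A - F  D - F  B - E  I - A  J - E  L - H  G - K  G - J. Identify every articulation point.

Removing L increases the component count from 1 to 2, so L is a cut vertex.
By contrast removing M leaves 1 component; it is not a cut vertex. No other vertex is a cut vertex either.

L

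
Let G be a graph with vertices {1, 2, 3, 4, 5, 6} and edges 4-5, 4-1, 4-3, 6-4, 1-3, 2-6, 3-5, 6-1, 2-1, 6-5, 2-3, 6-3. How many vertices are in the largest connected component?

6

Starting from 1 we can reach 1, 2, 3, 4, 5, 6. That is one component of size 6.
The largest has 6 vertices.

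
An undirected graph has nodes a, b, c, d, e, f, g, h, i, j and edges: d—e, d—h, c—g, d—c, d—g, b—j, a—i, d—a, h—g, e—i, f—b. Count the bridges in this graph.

The edges on the cycle d-h-g-d are not bridges since each lies on that cycle.
But removing b—j disconnects b from j; removing b—f disconnects b from f — these are bridges.
That makes 2 bridges.

2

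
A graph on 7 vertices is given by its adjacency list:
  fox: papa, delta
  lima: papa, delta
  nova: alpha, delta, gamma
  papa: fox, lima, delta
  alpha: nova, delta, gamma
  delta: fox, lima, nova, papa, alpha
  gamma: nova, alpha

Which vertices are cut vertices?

delta

Removing delta increases the component count from 1 to 2, so delta is a cut vertex.
By contrast removing fox leaves 1 component; it is not a cut vertex. No other vertex is a cut vertex either.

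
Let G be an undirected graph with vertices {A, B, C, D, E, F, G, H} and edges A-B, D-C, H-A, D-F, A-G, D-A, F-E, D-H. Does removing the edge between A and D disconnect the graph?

No

After removing A-D, the path A-H-D still connects them, so the edge is not a bridge.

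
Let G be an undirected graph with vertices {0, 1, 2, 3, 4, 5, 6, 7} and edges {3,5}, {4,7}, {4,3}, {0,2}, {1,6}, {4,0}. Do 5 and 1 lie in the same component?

No

The component containing 5 is {0, 2, 3, 4, 5, 7}, and 1 is not in it.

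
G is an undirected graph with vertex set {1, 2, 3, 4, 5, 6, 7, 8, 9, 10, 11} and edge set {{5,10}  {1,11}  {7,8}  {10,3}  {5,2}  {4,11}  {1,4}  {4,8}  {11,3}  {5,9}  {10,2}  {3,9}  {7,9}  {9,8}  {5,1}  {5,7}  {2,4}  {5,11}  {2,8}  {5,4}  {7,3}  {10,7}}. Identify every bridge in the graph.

The edges on the cycle 5-10-2-4-5 are not bridges since each lies on that cycle.
Every edge lies on some cycle, so there are no bridges.

none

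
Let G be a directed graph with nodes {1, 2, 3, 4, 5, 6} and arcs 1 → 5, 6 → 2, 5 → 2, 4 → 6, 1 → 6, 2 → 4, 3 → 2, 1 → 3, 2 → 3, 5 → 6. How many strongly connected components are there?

3

{2, 3, 4, 6} are all mutually reachable — one SCC of size 4.
{1} is an SCC by itself.
{5} is an SCC by itself.
That gives 3 strongly connected components.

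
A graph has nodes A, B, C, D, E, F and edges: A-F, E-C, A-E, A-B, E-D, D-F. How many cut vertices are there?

2

Removing A increases the component count from 1 to 2, so A is a cut vertex.
Removing E increases the component count from 1 to 2, so E is a cut vertex.
By contrast removing F leaves 1 component; it is not a cut vertex. No other vertex is a cut vertex either.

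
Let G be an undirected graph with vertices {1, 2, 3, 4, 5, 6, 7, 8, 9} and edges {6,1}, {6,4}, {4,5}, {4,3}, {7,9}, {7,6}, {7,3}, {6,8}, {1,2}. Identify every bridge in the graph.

1-2, 1-6, 4-5, 6-8, 7-9

The edges on the cycle 7-6-4-3-7 are not bridges since each lies on that cycle.
But removing 7–9 disconnects 7 from 9; removing 1–2 disconnects 1 from 2; removing 8–6 disconnects 8 from 6; removing 6–1 disconnects 6 from 1 — these are bridges.
In total 5 edges are bridges.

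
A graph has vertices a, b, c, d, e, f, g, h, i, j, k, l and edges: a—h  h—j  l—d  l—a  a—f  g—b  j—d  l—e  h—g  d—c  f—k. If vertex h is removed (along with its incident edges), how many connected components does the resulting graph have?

3

With h gone, the remaining components are: {i}; {b, g}; {a, c, d, e, f, j, k, l}.
That is 3 components.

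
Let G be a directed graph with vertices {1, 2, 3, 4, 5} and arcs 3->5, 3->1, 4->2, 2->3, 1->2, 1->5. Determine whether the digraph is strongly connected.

No

There is no directed path from 1 to 4, so the graph is not strongly connected.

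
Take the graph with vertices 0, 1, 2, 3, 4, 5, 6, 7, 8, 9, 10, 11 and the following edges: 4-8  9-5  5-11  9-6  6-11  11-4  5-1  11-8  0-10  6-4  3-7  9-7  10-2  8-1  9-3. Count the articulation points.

2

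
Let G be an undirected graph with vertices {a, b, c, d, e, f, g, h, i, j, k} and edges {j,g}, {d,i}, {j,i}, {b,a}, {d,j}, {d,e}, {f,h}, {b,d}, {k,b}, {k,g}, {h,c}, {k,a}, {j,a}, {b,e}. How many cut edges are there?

The edges on the cycle k-b-d-j-g-k are not bridges since each lies on that cycle.
But removing f–h disconnects f from h; removing h–c disconnects h from c — these are bridges.
That makes 2 bridges.

2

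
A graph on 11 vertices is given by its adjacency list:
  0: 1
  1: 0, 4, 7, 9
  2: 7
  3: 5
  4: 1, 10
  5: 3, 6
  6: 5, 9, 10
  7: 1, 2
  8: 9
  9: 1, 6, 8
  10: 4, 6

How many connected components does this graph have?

1

Starting from 0 we can reach 0, 1, 2, 3, 4, 5, 6, 7, 8, 9, 10. That is one component of size 11.
Total: 1 component.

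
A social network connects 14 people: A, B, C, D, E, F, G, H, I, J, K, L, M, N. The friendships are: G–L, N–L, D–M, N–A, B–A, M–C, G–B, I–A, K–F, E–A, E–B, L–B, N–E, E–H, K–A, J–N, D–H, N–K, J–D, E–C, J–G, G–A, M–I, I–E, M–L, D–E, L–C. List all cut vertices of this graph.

K

Removing K increases the component count from 1 to 2, so K is a cut vertex.
By contrast removing B leaves 1 component; it is not a cut vertex. No other vertex is a cut vertex either.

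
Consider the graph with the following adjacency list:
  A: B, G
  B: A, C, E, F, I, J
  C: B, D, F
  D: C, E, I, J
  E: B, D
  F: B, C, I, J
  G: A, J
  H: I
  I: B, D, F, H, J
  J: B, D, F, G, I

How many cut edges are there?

1

The edges on the cycle F-J-I-B-F are not bridges since each lies on that cycle.
But removing I-H disconnects I from H — this is a bridge.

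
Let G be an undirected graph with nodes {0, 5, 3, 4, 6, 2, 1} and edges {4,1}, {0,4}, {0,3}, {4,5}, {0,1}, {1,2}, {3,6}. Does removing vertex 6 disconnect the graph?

No

Deleting 6 leaves 1 component (was 1), so 6 is not a cut vertex.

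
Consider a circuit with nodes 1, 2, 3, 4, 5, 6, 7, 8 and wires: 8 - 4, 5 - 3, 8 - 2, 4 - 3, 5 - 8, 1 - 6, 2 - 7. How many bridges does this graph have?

The edges on the cycle 5-8-4-3-5 are not bridges since each lies on that cycle.
But removing 2 - 7 disconnects 2 from 7; removing 1 - 6 disconnects 1 from 6; removing 8 - 2 disconnects 8 from 2 — these are bridges.
That makes 3 bridges.

3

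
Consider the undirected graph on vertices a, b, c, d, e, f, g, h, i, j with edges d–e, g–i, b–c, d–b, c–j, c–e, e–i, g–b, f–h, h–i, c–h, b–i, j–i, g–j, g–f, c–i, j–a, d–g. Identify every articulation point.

j

Removing j increases the component count from 1 to 2, so j is a cut vertex.
By contrast removing h leaves 1 component; it is not a cut vertex. No other vertex is a cut vertex either.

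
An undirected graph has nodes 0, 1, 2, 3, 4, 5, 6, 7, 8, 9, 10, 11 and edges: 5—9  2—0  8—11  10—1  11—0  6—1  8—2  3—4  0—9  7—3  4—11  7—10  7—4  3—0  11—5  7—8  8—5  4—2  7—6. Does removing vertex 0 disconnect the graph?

No

Deleting 0 leaves 1 component (was 1) (its neighbors 2, 3, 9, 11 remain connected to each other), so 0 is not a cut vertex.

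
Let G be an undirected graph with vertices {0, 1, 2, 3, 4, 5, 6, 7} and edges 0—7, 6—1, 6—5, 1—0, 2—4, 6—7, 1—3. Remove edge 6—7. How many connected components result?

6 and 7 are still connected via 6-1-0-7, so the component count stays at 2.

2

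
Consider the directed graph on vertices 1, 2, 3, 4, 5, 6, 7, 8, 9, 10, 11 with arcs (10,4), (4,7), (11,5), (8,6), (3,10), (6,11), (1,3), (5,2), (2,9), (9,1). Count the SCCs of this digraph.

{4} is an SCC by itself.
{2} is an SCC by itself.
{10} is an SCC by itself.
{9} is an SCC by itself.
{5} is an SCC by itself.
(and 6 more singleton SCCs)
That gives 11 strongly connected components.

11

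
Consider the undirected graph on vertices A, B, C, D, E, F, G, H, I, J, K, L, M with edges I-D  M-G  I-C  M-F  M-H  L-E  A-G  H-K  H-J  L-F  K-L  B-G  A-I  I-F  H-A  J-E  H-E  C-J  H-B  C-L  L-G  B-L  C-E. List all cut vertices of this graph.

I

Removing I increases the component count from 1 to 2, so I is a cut vertex.
By contrast removing B leaves 1 component; it is not a cut vertex. No other vertex is a cut vertex either.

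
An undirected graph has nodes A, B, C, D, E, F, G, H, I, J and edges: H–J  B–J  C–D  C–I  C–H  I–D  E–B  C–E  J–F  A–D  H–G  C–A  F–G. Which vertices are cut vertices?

Removing C increases the component count from 1 to 2, so C is a cut vertex.
By contrast removing D leaves 1 component; it is not a cut vertex. No other vertex is a cut vertex either.

C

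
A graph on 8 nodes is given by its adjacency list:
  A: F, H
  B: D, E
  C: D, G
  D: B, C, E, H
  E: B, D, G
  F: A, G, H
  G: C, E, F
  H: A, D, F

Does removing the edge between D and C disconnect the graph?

After removing D-C, the path D-E-G-C still connects them, so the edge is not a bridge.

No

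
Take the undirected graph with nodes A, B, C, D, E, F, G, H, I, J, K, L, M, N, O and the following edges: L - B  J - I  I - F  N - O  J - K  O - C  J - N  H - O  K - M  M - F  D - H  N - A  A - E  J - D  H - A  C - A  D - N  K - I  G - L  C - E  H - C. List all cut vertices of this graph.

Removing J increases the component count from 2 to 3, so J is a cut vertex.
Removing L increases the component count from 2 to 3, so L is a cut vertex.
By contrast removing H leaves 2 components; it is not a cut vertex. No other vertex is a cut vertex either.

J, L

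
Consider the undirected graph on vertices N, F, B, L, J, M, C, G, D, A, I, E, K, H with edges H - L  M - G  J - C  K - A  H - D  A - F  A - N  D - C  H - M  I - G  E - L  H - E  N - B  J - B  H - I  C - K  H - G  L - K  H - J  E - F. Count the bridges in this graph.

0

The edges on the cycle H-M-G-H are not bridges since each lies on that cycle.
Every edge lies on some cycle, so there are no bridges.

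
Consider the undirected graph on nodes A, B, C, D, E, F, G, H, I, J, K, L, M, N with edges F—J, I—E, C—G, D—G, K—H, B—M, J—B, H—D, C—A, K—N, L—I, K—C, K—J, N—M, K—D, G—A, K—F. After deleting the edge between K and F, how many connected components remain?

K and F are still connected via K-J-F, so the component count stays at 2.

2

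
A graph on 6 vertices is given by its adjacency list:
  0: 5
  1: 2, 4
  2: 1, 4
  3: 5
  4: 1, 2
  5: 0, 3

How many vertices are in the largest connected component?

3

Starting from 1 we can reach 1, 2, 4. That is one component of size 3.
Starting from 0 we can reach 0, 3, 5. That is one component of size 3.
The largest has 3 vertices.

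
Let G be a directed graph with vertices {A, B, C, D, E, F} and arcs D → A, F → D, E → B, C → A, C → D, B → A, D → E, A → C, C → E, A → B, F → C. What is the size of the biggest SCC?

5

{A, B, C, D, E} are all mutually reachable — one SCC of size 5.
{F} is an SCC by itself.
The largest has 5 vertices.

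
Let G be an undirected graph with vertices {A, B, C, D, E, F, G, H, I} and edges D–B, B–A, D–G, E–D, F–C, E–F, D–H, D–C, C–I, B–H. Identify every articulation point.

B, C, D

Removing B increases the component count from 1 to 2, so B is a cut vertex.
Removing C increases the component count from 1 to 2, so C is a cut vertex.
Removing D increases the component count from 1 to 3, so D is a cut vertex.
By contrast removing A leaves 1 component; it is not a cut vertex. No other vertex is a cut vertex either.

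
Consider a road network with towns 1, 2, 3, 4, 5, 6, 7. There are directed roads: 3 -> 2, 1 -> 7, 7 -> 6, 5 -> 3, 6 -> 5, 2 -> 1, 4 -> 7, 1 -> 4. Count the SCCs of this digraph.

1

{1, 2, 3, 4, 5, 6, 7} are all mutually reachable — one SCC of size 7.
That gives 1 strongly connected component.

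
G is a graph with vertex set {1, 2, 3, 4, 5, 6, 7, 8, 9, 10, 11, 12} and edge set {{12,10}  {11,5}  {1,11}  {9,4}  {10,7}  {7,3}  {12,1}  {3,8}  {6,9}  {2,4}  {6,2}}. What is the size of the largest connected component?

Starting from 2 we can reach 2, 4, 6, 9. That is one component of size 4.
Starting from 1 we can reach 1, 3, 5, 7, 8, 10, 11, 12. That is one component of size 8.
The largest has 8 vertices.

8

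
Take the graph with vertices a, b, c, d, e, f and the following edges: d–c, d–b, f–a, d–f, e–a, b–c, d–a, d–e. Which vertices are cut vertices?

d

Removing d increases the component count from 1 to 2, so d is a cut vertex.
By contrast removing b leaves 1 component; it is not a cut vertex. No other vertex is a cut vertex either.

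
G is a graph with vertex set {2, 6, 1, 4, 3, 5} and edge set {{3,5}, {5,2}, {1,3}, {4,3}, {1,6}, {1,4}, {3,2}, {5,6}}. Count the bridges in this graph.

The edges on the cycle 1-4-3-1 are not bridges since each lies on that cycle.
Every edge lies on some cycle, so there are no bridges.

0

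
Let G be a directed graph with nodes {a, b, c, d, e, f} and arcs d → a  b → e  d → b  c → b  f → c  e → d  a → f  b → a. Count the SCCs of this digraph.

{a, b, c, d, e, f} are all mutually reachable — one SCC of size 6.
That gives 1 strongly connected component.

1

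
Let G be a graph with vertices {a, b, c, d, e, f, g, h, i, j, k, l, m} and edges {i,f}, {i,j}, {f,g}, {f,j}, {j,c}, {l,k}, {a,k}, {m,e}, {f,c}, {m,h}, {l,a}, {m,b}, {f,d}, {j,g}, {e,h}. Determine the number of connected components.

3

Starting from a we can reach a, k, l. That is one component of size 3.
Starting from b we can reach b, e, h, m. That is one component of size 4.
Starting from c we can reach c, d, f, g, i, j. That is one component of size 6.
Total: 3 components.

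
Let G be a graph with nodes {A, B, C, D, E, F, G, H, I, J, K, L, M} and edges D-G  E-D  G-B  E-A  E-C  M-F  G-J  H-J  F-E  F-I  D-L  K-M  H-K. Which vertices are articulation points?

D, E, F, G

Removing D increases the component count from 1 to 2, so D is a cut vertex.
Removing E increases the component count from 1 to 3, so E is a cut vertex.
Removing F increases the component count from 1 to 2, so F is a cut vertex.
Likewise G is a cut vertex.
By contrast removing K leaves 1 component; it is not a cut vertex. No other vertex is a cut vertex either.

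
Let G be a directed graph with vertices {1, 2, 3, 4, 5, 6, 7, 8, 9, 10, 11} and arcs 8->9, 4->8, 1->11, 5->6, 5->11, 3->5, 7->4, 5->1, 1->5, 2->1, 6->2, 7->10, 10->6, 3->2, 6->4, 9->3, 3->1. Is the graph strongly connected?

No

There is no directed path from 6 to 7, so the graph is not strongly connected.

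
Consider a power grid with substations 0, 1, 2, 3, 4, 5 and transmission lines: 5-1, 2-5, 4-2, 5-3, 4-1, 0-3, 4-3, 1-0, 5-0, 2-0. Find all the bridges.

none

The edges on the cycle 4-2-5-1-4 are not bridges since each lies on that cycle.
Every edge lies on some cycle, so there are no bridges.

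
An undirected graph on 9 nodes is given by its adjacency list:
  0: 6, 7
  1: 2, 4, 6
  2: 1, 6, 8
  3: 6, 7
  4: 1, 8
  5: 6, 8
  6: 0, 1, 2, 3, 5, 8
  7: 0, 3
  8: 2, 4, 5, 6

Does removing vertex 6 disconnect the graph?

Yes

Deleting 6 raises the number of components from 1 to 2, so 6 is a cut vertex.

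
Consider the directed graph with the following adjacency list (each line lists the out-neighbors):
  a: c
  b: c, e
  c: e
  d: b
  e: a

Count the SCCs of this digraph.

{a, c, e} are all mutually reachable — one SCC of size 3.
{d} is an SCC by itself.
{b} is an SCC by itself.
That gives 3 strongly connected components.

3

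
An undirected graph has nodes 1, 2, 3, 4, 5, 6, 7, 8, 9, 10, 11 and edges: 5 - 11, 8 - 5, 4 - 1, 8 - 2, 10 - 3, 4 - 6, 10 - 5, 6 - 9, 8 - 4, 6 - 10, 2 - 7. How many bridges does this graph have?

6

The edges on the cycle 8-4-6-10-5-8 are not bridges since each lies on that cycle.
But removing 8 - 2 disconnects 8 from 2; removing 2 - 7 disconnects 2 from 7; removing 6 - 9 disconnects 6 from 9; removing 3 - 10 disconnects 3 from 10 — these are bridges.
In total 6 edges are bridges.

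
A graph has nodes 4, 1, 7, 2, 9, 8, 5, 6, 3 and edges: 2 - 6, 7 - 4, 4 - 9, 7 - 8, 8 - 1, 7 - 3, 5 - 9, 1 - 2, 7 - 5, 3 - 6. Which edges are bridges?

none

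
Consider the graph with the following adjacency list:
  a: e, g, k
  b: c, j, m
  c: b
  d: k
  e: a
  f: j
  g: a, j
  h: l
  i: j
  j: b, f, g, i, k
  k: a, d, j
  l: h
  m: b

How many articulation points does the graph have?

4

Removing a increases the component count from 2 to 3, so a is a cut vertex.
Removing b increases the component count from 2 to 4, so b is a cut vertex.
Removing j increases the component count from 2 to 5, so j is a cut vertex.
Likewise k is a cut vertex.
By contrast removing l leaves 2 components; it is not a cut vertex. No other vertex is a cut vertex either.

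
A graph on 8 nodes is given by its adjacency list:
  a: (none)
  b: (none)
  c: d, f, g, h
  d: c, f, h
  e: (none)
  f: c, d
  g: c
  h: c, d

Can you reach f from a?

The component containing a is {a}, and f is not in it.

No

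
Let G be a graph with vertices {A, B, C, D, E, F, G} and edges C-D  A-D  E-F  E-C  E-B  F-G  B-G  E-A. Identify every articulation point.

E

Removing E increases the component count from 1 to 2, so E is a cut vertex.
By contrast removing A leaves 1 component; it is not a cut vertex. No other vertex is a cut vertex either.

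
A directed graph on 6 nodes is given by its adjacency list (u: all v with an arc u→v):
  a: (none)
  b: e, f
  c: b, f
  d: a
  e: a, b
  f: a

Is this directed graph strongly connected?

No

There is no directed path from c to d, so the graph is not strongly connected.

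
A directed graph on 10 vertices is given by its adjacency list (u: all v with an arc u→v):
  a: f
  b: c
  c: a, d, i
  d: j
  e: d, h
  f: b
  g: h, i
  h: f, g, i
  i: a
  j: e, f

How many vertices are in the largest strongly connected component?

10

{a, b, c, d, e, f, g, h, i, j} are all mutually reachable — one SCC of size 10.
The largest has 10 vertices.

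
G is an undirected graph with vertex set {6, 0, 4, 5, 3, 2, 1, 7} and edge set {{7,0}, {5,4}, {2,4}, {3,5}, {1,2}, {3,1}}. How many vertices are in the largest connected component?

6 is isolated — a component by itself.
Starting from 0 we can reach 0, 7. That is one component of size 2.
Starting from 1 we can reach 1, 2, 3, 4, 5. That is one component of size 5.
The largest has 5 vertices.

5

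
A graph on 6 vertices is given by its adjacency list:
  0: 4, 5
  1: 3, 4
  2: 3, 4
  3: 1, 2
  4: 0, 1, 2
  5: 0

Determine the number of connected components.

Starting from 0 we can reach 0, 1, 2, 3, 4, 5. That is one component of size 6.
Total: 1 component.

1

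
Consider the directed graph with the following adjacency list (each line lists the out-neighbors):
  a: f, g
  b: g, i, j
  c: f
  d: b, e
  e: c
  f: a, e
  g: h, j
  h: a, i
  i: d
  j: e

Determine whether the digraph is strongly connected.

Yes

From j we can reach every vertex (a, b, c, d, e, f, g, h, i, j), and every vertex can reach j (a, b, c, d, e, f, g, h, i, j). So the whole graph is one strongly connected component.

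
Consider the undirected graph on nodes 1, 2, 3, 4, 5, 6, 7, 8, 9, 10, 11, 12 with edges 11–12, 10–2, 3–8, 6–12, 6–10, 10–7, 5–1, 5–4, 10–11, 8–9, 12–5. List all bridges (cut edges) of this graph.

The edges on the cycle 6-10-11-12-6 are not bridges since each lies on that cycle.
But removing 12–5 disconnects 12 from 5; removing 5–4 disconnects 5 from 4; removing 10–7 disconnects 10 from 7; removing 3–8 disconnects 3 from 8 — these are bridges.
In total 7 edges are bridges.

1-5, 10-2, 10-7, 12-5, 3-8, 4-5, 8-9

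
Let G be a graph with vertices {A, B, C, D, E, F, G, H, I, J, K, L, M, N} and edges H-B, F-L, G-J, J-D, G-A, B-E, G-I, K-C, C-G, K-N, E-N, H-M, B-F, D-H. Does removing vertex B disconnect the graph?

Yes

Deleting B raises the number of components from 1 to 2, so B is a cut vertex.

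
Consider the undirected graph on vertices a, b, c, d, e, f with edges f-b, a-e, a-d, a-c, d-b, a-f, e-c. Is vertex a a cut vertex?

Yes

Deleting a raises the number of components from 1 to 2, so a is a cut vertex.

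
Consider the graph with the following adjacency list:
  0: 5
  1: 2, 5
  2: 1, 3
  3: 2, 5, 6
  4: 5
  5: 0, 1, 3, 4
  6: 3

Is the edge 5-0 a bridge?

Yes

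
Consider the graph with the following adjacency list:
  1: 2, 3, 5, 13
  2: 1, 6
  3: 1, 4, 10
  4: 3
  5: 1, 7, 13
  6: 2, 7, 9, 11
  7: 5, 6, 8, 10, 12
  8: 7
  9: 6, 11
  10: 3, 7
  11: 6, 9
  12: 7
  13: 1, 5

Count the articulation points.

3

Removing 3 increases the component count from 1 to 2, so 3 is a cut vertex.
Removing 6 increases the component count from 1 to 2, so 6 is a cut vertex.
Removing 7 increases the component count from 1 to 3, so 7 is a cut vertex.
By contrast removing 12 leaves 1 component; it is not a cut vertex. No other vertex is a cut vertex either.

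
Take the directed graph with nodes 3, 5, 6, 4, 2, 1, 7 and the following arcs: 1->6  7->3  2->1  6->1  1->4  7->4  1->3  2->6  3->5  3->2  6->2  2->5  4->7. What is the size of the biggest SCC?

6

{1, 2, 3, 4, 6, 7} are all mutually reachable — one SCC of size 6.
{5} is an SCC by itself.
The largest has 6 vertices.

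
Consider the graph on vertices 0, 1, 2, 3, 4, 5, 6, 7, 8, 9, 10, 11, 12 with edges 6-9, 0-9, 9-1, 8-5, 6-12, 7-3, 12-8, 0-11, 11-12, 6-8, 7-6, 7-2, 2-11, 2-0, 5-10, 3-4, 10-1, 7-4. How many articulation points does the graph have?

1

Removing 7 increases the component count from 1 to 2, so 7 is a cut vertex.
By contrast removing 4 leaves 1 component; it is not a cut vertex. No other vertex is a cut vertex either.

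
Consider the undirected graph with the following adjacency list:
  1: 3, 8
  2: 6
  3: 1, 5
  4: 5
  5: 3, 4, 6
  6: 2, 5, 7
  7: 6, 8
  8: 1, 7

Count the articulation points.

2

Removing 5 increases the component count from 1 to 2, so 5 is a cut vertex.
Removing 6 increases the component count from 1 to 2, so 6 is a cut vertex.
By contrast removing 1 leaves 1 component; it is not a cut vertex. No other vertex is a cut vertex either.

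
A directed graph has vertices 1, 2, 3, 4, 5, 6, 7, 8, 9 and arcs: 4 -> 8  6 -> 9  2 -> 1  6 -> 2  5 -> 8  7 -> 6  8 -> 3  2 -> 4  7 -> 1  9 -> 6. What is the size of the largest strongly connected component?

{6, 9} are all mutually reachable — one SCC of size 2.
{2} is an SCC by itself.
{5} is an SCC by itself.
{4} is an SCC by itself.
{8} is an SCC by itself.
(and 3 more singleton SCCs)
The largest has 2 vertices.

2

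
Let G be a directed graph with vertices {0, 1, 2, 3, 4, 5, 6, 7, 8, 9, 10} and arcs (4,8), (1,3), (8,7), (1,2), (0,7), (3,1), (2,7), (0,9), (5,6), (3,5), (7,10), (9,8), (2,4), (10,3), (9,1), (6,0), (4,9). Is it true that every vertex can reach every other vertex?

Yes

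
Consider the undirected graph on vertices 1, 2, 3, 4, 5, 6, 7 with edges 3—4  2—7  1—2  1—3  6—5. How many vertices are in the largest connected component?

5

Starting from 5 we can reach 5, 6. That is one component of size 2.
Starting from 1 we can reach 1, 2, 3, 4, 7. That is one component of size 5.
The largest has 5 vertices.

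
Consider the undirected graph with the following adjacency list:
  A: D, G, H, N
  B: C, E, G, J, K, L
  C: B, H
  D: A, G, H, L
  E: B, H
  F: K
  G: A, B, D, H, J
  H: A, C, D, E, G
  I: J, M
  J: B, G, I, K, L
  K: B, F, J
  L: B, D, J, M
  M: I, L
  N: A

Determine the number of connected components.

1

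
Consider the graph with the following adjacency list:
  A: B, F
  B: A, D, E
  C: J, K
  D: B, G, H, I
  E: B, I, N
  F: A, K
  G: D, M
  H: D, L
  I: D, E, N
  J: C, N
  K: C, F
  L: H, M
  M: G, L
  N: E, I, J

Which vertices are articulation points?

Removing D increases the component count from 1 to 2, so D is a cut vertex.
By contrast removing F leaves 1 component; it is not a cut vertex. No other vertex is a cut vertex either.

D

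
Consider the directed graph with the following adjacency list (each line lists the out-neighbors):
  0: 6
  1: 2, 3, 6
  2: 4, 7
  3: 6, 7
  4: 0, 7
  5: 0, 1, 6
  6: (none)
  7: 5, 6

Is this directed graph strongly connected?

No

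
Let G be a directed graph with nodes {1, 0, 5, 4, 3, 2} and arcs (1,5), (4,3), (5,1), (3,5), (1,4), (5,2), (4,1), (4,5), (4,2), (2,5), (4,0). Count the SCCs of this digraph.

{1, 2, 3, 4, 5} are all mutually reachable — one SCC of size 5.
{0} is an SCC by itself.
That gives 2 strongly connected components.

2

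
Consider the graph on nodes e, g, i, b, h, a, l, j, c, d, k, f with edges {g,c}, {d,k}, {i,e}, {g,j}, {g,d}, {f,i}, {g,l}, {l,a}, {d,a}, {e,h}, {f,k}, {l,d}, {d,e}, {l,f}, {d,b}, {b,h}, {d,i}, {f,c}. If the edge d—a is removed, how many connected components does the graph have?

d and a are still connected via d-l-a, so the component count stays at 1.

1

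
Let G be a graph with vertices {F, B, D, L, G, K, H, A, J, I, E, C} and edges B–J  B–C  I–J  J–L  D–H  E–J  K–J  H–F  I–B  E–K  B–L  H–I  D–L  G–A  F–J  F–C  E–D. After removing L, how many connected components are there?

With L gone, the remaining components are: {A, G}; {B, C, D, E, F, H, I, J, K}.
That is 2 components.

2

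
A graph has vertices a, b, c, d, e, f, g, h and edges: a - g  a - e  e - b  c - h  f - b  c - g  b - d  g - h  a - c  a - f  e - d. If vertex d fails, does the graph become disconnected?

No

Deleting d leaves 1 component (was 1) (its neighbors b, e remain connected to each other), so d is not a cut vertex.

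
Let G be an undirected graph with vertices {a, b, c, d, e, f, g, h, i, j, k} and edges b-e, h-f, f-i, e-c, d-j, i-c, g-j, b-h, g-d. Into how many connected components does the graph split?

4

a is isolated — a component by itself.
k is isolated — a component by itself.
Starting from d we can reach d, g, j. That is one component of size 3.
Starting from b we can reach b, c, e, f, h, i. That is one component of size 6.
Total: 4 components.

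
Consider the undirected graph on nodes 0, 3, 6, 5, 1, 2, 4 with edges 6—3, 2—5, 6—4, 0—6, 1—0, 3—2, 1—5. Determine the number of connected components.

1

Starting from 0 we can reach 0, 1, 2, 3, 4, 5, 6. That is one component of size 7.
Total: 1 component.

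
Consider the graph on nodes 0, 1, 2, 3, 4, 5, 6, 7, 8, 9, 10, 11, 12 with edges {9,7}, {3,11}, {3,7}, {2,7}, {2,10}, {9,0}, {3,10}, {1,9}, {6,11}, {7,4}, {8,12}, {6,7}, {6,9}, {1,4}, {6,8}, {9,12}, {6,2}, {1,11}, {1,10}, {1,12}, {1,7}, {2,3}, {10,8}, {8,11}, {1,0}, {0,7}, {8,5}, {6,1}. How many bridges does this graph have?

The edges on the cycle 6-1-10-8-6 are not bridges since each lies on that cycle.
But removing 8—5 disconnects 8 from 5 — this is a bridge.

1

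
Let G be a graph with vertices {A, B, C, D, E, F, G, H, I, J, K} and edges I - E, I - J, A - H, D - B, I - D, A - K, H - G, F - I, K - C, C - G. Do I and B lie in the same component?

From I we can reach B, D, E, F, I, J, which includes B.

Yes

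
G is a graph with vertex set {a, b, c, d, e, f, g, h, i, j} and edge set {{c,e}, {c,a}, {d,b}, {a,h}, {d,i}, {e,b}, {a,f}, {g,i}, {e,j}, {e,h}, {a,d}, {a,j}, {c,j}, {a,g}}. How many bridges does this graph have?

1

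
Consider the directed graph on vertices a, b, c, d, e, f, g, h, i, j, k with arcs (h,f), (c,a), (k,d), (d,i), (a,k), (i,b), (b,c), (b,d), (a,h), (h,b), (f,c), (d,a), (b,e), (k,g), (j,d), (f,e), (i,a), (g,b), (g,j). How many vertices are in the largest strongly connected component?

{a, b, c, d, f, g, h, i, j, k} are all mutually reachable — one SCC of size 10.
{e} is an SCC by itself.
The largest has 10 vertices.

10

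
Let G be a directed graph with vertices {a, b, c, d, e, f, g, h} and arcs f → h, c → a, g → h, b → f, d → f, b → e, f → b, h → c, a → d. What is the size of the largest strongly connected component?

6

{a, b, c, d, f, h} are all mutually reachable — one SCC of size 6.
{e} is an SCC by itself.
{g} is an SCC by itself.
The largest has 6 vertices.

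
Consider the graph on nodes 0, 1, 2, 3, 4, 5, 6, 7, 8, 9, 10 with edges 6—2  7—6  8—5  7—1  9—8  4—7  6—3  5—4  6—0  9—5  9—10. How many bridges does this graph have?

8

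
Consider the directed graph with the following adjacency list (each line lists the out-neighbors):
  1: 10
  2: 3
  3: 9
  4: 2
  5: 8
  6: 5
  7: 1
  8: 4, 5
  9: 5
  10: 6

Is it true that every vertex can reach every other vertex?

There is no directed path from 9 to 10, so the graph is not strongly connected.

No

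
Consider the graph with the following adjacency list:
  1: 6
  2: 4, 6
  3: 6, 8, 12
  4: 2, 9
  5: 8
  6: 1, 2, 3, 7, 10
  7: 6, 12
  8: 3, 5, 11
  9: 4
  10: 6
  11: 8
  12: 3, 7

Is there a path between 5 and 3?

From 5 we can reach 1, 2, 3, 4, 5, 6, 7, 8, 9, 10, 11, 12, which includes 3.

Yes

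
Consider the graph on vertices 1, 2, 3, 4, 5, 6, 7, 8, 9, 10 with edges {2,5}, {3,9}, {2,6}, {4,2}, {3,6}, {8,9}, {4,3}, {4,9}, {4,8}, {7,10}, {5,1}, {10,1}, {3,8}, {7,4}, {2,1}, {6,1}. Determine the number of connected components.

Starting from 1 we can reach 1, 2, 3, 4, 5, 6, 7, 8, 9, 10. That is one component of size 10.
Total: 1 component.

1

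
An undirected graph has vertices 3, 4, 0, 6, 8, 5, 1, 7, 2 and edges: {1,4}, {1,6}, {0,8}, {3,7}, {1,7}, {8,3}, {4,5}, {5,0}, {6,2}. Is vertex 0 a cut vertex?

No

Deleting 0 leaves 1 component (was 1) (its neighbors 5, 8 remain connected to each other), so 0 is not a cut vertex.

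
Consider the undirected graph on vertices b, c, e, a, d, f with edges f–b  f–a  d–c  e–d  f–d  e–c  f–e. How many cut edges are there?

2

The edges on the cycle e-d-c-e are not bridges since each lies on that cycle.
But removing b–f disconnects b from f; removing a–f disconnects a from f — these are bridges.
That makes 2 bridges.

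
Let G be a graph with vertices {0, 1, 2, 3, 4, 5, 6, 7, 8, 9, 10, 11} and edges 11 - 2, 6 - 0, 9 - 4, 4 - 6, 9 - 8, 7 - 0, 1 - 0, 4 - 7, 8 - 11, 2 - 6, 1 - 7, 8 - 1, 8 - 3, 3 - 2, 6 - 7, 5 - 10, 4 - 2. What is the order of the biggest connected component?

Starting from 5 we can reach 5, 10. That is one component of size 2.
Starting from 0 we can reach 0, 1, 2, 3, 4, 6, 7, 8, 9, 11. That is one component of size 10.
The largest has 10 vertices.

10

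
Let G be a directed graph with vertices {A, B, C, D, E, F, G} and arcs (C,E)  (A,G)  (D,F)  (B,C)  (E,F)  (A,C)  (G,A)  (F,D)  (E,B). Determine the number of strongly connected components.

3

{B, C, E} are all mutually reachable — one SCC of size 3.
{D, F} are all mutually reachable — one SCC of size 2.
{A, G} are all mutually reachable — one SCC of size 2.
That gives 3 strongly connected components.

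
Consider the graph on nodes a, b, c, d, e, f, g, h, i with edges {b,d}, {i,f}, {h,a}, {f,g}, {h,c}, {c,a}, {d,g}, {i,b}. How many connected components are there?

e is isolated — a component by itself.
Starting from a we can reach a, c, h. That is one component of size 3.
Starting from b we can reach b, d, f, g, i. That is one component of size 5.
Total: 3 components.

3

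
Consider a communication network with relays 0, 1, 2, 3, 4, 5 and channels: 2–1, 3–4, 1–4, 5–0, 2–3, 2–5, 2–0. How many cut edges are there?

0

The edges on the cycle 2-5-0-2 are not bridges since each lies on that cycle.
Every edge lies on some cycle, so there are no bridges.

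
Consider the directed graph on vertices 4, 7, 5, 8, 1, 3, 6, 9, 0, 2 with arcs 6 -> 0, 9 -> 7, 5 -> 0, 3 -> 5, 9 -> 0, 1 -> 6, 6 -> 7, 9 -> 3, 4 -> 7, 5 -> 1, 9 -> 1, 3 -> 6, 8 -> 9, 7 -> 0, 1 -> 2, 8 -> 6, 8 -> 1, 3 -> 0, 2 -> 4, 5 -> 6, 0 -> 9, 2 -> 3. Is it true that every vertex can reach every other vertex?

No

There is no directed path from 9 to 8, so the graph is not strongly connected.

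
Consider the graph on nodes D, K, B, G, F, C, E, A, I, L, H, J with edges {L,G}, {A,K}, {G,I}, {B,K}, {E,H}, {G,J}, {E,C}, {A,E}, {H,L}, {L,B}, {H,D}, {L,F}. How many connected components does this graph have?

1

Starting from A we can reach A, B, C, D, E, F, G, H, I, J, K, L. That is one component of size 12.
Total: 1 component.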